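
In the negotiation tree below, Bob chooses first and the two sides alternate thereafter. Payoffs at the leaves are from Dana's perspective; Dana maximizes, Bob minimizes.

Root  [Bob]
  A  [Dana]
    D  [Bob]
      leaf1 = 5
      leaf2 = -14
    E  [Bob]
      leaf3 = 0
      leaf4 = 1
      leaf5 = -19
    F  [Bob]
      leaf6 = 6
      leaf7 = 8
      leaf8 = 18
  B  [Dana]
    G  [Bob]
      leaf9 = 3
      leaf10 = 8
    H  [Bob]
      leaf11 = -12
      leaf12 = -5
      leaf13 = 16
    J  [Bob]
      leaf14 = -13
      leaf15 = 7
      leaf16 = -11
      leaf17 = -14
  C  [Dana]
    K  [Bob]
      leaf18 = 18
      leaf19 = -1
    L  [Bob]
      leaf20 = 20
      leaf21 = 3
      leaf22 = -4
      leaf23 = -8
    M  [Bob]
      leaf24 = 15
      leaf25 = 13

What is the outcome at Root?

3

D (Bob): min(5, -14) = -14
E (Bob): min(0, 1, -19) = -19
F (Bob): min(6, 8, 18) = 6
A (Dana): max(-14, -19, 6) = 6
G (Bob): min(3, 8) = 3
H (Bob): min(-12, -5, 16) = -12
J (Bob): min(-13, 7, -11, -14) = -14
B (Dana): max(3, -12, -14) = 3
K (Bob): min(18, -1) = -1
L (Bob): min(20, 3, -4, -8) = -8
M (Bob): min(15, 13) = 13
C (Dana): max(-1, -8, 13) = 13
Root (Bob): min(6, 3, 13) = 3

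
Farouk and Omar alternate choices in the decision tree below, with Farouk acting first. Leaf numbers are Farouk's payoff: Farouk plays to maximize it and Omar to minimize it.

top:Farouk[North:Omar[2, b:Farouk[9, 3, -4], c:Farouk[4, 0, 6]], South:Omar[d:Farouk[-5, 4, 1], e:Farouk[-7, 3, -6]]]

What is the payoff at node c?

6

c (Farouk): max(4, 0, 6) = 6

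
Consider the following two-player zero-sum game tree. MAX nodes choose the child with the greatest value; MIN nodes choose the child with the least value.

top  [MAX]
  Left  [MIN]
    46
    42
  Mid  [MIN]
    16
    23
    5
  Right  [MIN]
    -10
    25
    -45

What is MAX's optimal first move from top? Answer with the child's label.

Left

Left (MIN): min(46, 42) = 42
Mid (MIN): min(16, 23, 5) = 5
Right (MIN): min(-10, 25, -45) = -45
top (MAX): max(42, 5, -45) = 42
MAX at top wants the highest of {Left=42, Mid=5, Right=-45}, so chooses Left.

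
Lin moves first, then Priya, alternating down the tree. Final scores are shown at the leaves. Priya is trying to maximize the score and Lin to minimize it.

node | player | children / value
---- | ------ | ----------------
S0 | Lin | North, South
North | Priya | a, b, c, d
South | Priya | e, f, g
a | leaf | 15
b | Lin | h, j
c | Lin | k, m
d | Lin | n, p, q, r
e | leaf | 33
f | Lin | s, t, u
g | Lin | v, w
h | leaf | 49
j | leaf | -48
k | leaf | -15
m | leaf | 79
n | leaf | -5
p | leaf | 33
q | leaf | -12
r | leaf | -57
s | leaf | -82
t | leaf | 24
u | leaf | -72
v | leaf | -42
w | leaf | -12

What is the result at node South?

33

f (Lin): min(-82, 24, -72) = -82
g (Lin): min(-42, -12) = -42
South (Priya): max(33, -82, -42) = 33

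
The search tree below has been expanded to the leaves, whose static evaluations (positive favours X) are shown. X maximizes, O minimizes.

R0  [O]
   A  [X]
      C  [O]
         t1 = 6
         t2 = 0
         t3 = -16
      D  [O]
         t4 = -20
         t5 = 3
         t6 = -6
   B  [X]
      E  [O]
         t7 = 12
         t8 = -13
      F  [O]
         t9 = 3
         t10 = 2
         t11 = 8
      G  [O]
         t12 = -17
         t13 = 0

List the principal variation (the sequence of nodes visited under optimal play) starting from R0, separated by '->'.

R0 -> A -> C -> t3

C (O): min(6, 0, -16) = -16
D (O): min(-20, 3, -6) = -20
A (X): max(-16, -20) = -16
E (O): min(12, -13) = -13
F (O): min(3, 2, 8) = 2
G (O): min(-17, 0) = -17
B (X): max(-13, 2, -17) = 2
R0 (O): min(-16, 2) = -16
At R0, O picks A (lowest: -16).
At A, X picks C (highest: -16).
At C, O picks t3 (lowest: -16).
Terminal value -16.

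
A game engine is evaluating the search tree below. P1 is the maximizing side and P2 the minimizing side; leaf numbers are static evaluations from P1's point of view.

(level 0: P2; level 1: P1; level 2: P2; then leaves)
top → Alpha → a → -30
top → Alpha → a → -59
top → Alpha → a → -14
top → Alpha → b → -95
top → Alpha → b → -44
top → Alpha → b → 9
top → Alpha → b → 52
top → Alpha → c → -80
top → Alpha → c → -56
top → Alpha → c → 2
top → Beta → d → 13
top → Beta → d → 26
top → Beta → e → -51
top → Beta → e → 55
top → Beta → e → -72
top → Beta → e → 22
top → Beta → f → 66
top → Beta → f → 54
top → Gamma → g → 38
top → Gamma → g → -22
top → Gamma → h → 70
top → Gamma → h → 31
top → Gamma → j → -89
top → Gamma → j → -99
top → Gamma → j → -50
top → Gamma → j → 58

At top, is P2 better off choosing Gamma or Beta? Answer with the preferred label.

g (P2): min(38, -22) = -22
h (P2): min(70, 31) = 31
j (P2): min(-89, -99, -50, 58) = -99
Gamma (P1): max(-22, 31, -99) = 31
d (P2): min(13, 26) = 13
e (P2): min(-51, 55, -72, 22) = -72
f (P2): min(66, 54) = 54
Beta (P1): max(13, -72, 54) = 54
P2 prefers the lower value; Gamma=31, Beta=54. Gamma is better since 31 < 54.

Gamma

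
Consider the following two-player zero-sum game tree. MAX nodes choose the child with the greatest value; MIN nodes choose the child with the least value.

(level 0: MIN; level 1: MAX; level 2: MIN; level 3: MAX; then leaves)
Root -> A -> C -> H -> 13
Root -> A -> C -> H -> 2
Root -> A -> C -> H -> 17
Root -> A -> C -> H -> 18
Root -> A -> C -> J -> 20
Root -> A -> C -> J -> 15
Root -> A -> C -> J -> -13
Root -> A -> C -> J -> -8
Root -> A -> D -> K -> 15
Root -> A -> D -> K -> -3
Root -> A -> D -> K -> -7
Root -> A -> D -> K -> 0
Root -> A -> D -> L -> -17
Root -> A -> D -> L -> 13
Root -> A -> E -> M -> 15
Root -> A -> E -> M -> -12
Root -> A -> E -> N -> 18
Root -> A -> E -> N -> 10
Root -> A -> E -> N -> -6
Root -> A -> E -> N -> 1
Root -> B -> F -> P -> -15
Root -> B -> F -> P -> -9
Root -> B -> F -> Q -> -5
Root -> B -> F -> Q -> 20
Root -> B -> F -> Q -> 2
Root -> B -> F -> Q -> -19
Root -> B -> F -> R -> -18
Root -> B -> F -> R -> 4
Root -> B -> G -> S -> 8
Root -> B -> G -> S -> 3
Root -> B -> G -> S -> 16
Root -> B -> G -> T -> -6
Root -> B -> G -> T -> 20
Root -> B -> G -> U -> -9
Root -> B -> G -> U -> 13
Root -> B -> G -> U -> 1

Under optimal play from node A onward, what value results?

18

H (MAX): max(13, 2, 17, 18) = 18
J (MAX): max(20, 15, -13, -8) = 20
C (MIN): min(18, 20) = 18
K (MAX): max(15, -3, -7, 0) = 15
L (MAX): max(-17, 13) = 13
D (MIN): min(15, 13) = 13
M (MAX): max(15, -12) = 15
N (MAX): max(18, 10, -6, 1) = 18
E (MIN): min(15, 18) = 15
A (MAX): max(18, 13, 15) = 18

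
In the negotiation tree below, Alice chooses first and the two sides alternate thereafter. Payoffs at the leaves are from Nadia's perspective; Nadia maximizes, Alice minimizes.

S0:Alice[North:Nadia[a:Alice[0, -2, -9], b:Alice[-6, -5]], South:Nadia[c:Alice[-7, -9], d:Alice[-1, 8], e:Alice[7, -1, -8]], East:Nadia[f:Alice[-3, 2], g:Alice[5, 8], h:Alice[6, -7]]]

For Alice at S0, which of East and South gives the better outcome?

f (Alice): min(-3, 2) = -3
g (Alice): min(5, 8) = 5
h (Alice): min(6, -7) = -7
East (Nadia): max(-3, 5, -7) = 5
c (Alice): min(-7, -9) = -9
d (Alice): min(-1, 8) = -1
e (Alice): min(7, -1, -8) = -8
South (Nadia): max(-9, -1, -8) = -1
Alice prefers the lower value; East=5, South=-1. South is better since -1 < 5.

South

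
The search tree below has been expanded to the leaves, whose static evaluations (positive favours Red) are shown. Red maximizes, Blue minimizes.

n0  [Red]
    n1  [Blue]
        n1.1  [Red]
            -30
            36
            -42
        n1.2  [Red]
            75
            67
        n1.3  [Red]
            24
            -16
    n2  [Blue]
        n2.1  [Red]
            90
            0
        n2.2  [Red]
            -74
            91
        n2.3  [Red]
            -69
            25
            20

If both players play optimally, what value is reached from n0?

n1.1 (Red): max(-30, 36, -42) = 36
n1.2 (Red): max(75, 67) = 75
n1.3 (Red): max(24, -16) = 24
n1 (Blue): min(36, 75, 24) = 24
n2.1 (Red): max(90, 0) = 90
n2.2 (Red): max(-74, 91) = 91
n2.3 (Red): max(-69, 25, 20) = 25
n2 (Blue): min(90, 91, 25) = 25
n0 (Red): max(24, 25) = 25

25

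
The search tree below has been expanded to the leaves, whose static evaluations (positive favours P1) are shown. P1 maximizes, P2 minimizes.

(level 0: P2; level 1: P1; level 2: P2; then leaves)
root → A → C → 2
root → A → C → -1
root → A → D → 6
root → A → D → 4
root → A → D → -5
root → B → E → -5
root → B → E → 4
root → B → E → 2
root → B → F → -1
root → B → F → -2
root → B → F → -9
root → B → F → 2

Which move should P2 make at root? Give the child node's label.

C (P2): min(2, -1) = -1
D (P2): min(6, 4, -5) = -5
A (P1): max(-1, -5) = -1
E (P2): min(-5, 4, 2) = -5
F (P2): min(-1, -2, -9, 2) = -9
B (P1): max(-5, -9) = -5
root (P2): min(-1, -5) = -5
P2 at root wants the lowest of {A=-1, B=-5}, so chooses B.

B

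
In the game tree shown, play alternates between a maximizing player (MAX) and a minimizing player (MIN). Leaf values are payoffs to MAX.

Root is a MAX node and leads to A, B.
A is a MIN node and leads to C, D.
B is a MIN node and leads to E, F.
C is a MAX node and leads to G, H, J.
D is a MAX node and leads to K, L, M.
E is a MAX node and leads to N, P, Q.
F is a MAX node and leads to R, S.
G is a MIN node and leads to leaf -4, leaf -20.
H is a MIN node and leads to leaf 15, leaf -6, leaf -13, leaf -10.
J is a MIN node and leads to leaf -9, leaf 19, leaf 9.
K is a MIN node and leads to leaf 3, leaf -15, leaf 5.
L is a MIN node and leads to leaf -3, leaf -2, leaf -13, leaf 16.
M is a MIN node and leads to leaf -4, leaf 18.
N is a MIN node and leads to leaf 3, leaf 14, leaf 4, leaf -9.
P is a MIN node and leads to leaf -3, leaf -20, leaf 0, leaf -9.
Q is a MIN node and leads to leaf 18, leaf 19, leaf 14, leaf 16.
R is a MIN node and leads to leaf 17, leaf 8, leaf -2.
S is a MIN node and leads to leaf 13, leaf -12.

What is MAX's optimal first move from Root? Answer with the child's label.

G (MIN): min(-4, -20) = -20
H (MIN): min(15, -6, -13, -10) = -13
J (MIN): min(-9, 19, 9) = -9
C (MAX): max(-20, -13, -9) = -9
K (MIN): min(3, -15, 5) = -15
L (MIN): min(-3, -2, -13, 16) = -13
M (MIN): min(-4, 18) = -4
D (MAX): max(-15, -13, -4) = -4
A (MIN): min(-9, -4) = -9
N (MIN): min(3, 14, 4, -9) = -9
P (MIN): min(-3, -20, 0, -9) = -20
Q (MIN): min(18, 19, 14, 16) = 14
E (MAX): max(-9, -20, 14) = 14
R (MIN): min(17, 8, -2) = -2
S (MIN): min(13, -12) = -12
F (MAX): max(-2, -12) = -2
B (MIN): min(14, -2) = -2
Root (MAX): max(-9, -2) = -2
MAX at Root wants the highest of {A=-9, B=-2}, so chooses B.

B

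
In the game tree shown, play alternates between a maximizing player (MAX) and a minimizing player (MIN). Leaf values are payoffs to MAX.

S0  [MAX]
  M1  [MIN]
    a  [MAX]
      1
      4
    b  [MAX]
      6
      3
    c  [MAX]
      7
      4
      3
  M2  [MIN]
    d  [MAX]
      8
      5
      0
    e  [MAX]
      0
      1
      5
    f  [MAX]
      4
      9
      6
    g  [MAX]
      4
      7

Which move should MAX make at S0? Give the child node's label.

a (MAX): max(1, 4) = 4
b (MAX): max(6, 3) = 6
c (MAX): max(7, 4, 3) = 7
M1 (MIN): min(4, 6, 7) = 4
d (MAX): max(8, 5, 0) = 8
e (MAX): max(0, 1, 5) = 5
f (MAX): max(4, 9, 6) = 9
g (MAX): max(4, 7) = 7
M2 (MIN): min(8, 5, 9, 7) = 5
S0 (MAX): max(4, 5) = 5
MAX at S0 wants the highest of {M1=4, M2=5}, so chooses M2.

M2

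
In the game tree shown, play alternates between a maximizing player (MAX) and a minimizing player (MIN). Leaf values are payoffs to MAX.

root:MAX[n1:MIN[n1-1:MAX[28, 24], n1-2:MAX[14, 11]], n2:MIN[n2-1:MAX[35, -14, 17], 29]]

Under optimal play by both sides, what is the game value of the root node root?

29

n1-1 (MAX): max(28, 24) = 28
n1-2 (MAX): max(14, 11) = 14
n1 (MIN): min(28, 14) = 14
n2-1 (MAX): max(35, -14, 17) = 35
n2 (MIN): min(35, 29) = 29
root (MAX): max(14, 29) = 29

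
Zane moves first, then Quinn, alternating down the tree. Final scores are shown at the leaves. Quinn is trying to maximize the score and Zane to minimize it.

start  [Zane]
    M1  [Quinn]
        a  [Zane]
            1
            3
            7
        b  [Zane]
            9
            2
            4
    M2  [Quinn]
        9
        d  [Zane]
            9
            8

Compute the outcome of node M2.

9

d (Zane): min(9, 8) = 8
M2 (Quinn): max(9, 8) = 9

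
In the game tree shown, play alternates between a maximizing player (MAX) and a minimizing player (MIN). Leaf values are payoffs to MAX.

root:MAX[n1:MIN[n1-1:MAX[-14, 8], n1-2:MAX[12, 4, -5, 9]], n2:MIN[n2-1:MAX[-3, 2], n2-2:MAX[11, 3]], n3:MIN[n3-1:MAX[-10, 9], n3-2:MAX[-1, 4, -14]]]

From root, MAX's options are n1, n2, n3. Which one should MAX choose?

n1

n1-1 (MAX): max(-14, 8) = 8
n1-2 (MAX): max(12, 4, -5, 9) = 12
n1 (MIN): min(8, 12) = 8
n2-1 (MAX): max(-3, 2) = 2
n2-2 (MAX): max(11, 3) = 11
n2 (MIN): min(2, 11) = 2
n3-1 (MAX): max(-10, 9) = 9
n3-2 (MAX): max(-1, 4, -14) = 4
n3 (MIN): min(9, 4) = 4
root (MAX): max(8, 2, 4) = 8
MAX at root wants the highest of {n1=8, n2=2, n3=4}, so chooses n1.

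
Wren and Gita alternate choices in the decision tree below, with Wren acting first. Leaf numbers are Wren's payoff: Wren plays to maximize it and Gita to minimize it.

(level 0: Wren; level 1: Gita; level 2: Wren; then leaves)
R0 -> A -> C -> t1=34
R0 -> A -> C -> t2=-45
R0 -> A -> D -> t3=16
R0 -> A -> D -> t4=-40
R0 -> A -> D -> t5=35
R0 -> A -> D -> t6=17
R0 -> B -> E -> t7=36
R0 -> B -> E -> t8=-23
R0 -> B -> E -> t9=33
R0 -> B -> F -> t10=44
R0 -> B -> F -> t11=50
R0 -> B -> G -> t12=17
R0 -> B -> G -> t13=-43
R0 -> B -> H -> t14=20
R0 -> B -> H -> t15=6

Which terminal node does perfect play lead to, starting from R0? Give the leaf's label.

C (Wren): max(34, -45) = 34
D (Wren): max(16, -40, 35, 17) = 35
A (Gita): min(34, 35) = 34
E (Wren): max(36, -23, 33) = 36
F (Wren): max(44, 50) = 50
G (Wren): max(17, -43) = 17
H (Wren): max(20, 6) = 20
B (Gita): min(36, 50, 17, 20) = 17
R0 (Wren): max(34, 17) = 34
At R0, Wren picks A (highest: 34).
At A, Gita picks C (lowest: 34).
At C, Wren picks t1 (highest: 34).
Terminal value 34.

t1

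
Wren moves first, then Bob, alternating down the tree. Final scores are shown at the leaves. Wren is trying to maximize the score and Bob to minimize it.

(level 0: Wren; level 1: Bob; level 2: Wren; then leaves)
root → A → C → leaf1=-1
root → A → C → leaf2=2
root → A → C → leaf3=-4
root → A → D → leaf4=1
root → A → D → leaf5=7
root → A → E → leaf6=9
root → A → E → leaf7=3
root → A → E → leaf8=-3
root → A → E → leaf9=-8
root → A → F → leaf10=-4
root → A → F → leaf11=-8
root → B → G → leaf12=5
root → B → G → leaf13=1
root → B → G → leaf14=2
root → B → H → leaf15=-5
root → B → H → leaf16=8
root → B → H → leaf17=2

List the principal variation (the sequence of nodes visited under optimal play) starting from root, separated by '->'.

C (Wren): max(-1, 2, -4) = 2
D (Wren): max(1, 7) = 7
E (Wren): max(9, 3, -3, -8) = 9
F (Wren): max(-4, -8) = -4
A (Bob): min(2, 7, 9, -4) = -4
G (Wren): max(5, 1, 2) = 5
H (Wren): max(-5, 8, 2) = 8
B (Bob): min(5, 8) = 5
root (Wren): max(-4, 5) = 5
At root, Wren picks B (highest: 5).
At B, Bob picks G (lowest: 5).
At G, Wren picks leaf12 (highest: 5).
Terminal value 5.

root -> B -> G -> leaf12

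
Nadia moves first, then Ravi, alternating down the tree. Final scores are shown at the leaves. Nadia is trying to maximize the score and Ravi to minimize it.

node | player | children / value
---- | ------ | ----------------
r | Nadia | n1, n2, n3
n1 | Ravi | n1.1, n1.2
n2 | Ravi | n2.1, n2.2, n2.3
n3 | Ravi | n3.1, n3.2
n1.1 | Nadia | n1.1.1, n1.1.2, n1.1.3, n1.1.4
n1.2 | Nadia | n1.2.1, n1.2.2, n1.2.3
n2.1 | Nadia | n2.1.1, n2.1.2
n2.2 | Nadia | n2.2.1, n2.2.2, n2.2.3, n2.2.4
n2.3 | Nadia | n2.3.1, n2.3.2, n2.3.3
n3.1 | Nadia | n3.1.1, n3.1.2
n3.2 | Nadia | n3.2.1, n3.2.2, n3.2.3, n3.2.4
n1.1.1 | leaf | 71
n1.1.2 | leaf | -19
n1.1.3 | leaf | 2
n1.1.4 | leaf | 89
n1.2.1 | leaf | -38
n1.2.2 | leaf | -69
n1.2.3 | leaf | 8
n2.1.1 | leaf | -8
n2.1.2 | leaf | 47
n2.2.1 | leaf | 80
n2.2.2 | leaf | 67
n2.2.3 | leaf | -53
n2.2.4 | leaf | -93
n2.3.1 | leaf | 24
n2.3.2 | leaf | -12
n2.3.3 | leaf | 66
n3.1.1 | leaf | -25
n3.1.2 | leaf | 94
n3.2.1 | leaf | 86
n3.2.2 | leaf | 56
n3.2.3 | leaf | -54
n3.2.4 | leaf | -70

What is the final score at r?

86

n1.1 (Nadia): max(71, -19, 2, 89) = 89
n1.2 (Nadia): max(-38, -69, 8) = 8
n1 (Ravi): min(89, 8) = 8
n2.1 (Nadia): max(-8, 47) = 47
n2.2 (Nadia): max(80, 67, -53, -93) = 80
n2.3 (Nadia): max(24, -12, 66) = 66
n2 (Ravi): min(47, 80, 66) = 47
n3.1 (Nadia): max(-25, 94) = 94
n3.2 (Nadia): max(86, 56, -54, -70) = 86
n3 (Ravi): min(94, 86) = 86
r (Nadia): max(8, 47, 86) = 86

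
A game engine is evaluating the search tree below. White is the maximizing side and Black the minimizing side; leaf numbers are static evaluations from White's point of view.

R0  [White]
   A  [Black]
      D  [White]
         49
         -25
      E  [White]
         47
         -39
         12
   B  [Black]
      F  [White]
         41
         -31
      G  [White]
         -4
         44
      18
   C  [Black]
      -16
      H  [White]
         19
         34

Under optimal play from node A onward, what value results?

47

D (White): max(49, -25) = 49
E (White): max(47, -39, 12) = 47
A (Black): min(49, 47) = 47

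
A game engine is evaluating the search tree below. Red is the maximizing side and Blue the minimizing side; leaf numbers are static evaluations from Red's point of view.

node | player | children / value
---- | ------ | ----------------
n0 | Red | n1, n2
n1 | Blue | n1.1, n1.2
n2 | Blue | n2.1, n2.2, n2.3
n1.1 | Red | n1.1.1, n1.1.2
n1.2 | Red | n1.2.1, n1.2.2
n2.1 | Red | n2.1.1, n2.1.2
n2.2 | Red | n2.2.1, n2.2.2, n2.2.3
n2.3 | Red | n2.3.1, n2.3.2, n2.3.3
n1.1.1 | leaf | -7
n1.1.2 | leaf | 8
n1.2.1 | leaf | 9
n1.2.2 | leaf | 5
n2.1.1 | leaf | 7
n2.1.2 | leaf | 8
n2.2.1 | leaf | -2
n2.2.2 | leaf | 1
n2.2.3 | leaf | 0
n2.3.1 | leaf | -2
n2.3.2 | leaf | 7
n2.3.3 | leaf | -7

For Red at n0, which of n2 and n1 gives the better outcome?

n2.1 (Red): max(7, 8) = 8
n2.2 (Red): max(-2, 1, 0) = 1
n2.3 (Red): max(-2, 7, -7) = 7
n2 (Blue): min(8, 1, 7) = 1
n1.1 (Red): max(-7, 8) = 8
n1.2 (Red): max(9, 5) = 9
n1 (Blue): min(8, 9) = 8
Red prefers the higher value; n2=1, n1=8. n1 is better since 8 > 1.

n1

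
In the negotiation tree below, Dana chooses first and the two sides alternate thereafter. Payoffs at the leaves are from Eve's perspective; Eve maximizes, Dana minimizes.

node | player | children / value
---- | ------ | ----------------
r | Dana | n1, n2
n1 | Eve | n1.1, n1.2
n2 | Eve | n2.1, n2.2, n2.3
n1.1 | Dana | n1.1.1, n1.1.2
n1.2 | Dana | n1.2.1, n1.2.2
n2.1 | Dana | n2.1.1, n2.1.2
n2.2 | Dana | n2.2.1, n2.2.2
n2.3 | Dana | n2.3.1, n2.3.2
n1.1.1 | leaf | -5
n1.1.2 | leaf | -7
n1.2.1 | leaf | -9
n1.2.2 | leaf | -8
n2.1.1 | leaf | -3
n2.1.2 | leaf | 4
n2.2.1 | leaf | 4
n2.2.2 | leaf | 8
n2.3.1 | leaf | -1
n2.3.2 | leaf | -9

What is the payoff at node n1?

n1.1 (Dana): min(-5, -7) = -7
n1.2 (Dana): min(-9, -8) = -9
n1 (Eve): max(-7, -9) = -7

-7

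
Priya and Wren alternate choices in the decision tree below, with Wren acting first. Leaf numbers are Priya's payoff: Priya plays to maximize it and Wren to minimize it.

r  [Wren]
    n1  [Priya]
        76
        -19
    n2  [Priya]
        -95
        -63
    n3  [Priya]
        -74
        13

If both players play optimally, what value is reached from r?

n1 (Priya): max(76, -19) = 76
n2 (Priya): max(-95, -63) = -63
n3 (Priya): max(-74, 13) = 13
r (Wren): min(76, -63, 13) = -63

-63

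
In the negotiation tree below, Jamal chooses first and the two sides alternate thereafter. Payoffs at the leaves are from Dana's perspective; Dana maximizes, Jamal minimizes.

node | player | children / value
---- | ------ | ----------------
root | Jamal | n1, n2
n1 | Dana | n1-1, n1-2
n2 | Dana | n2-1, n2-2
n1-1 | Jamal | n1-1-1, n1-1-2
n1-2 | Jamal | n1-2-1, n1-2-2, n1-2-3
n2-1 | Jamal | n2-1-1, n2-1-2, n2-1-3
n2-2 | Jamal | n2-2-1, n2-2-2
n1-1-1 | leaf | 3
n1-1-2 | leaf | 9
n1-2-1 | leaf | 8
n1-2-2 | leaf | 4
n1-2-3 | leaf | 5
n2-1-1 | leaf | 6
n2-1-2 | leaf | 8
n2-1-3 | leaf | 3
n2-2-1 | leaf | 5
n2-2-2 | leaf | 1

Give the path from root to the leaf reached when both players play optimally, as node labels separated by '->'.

n1-1 (Jamal): min(3, 9) = 3
n1-2 (Jamal): min(8, 4, 5) = 4
n1 (Dana): max(3, 4) = 4
n2-1 (Jamal): min(6, 8, 3) = 3
n2-2 (Jamal): min(5, 1) = 1
n2 (Dana): max(3, 1) = 3
root (Jamal): min(4, 3) = 3
At root, Jamal picks n2 (lowest: 3).
At n2, Dana picks n2-1 (highest: 3).
At n2-1, Jamal picks n2-1-3 (lowest: 3).
Terminal value 3.

root -> n2 -> n2-1 -> n2-1-3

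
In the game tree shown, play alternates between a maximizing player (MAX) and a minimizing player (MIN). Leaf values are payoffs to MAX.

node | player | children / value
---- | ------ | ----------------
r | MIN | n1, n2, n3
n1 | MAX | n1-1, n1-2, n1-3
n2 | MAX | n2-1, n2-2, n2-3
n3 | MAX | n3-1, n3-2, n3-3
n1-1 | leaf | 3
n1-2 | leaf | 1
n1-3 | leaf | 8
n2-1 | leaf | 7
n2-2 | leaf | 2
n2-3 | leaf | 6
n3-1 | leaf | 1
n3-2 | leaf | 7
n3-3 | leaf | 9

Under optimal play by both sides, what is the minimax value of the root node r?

n1 (MAX): max(3, 1, 8) = 8
n2 (MAX): max(7, 2, 6) = 7
n3 (MAX): max(1, 7, 9) = 9
r (MIN): min(8, 7, 9) = 7

7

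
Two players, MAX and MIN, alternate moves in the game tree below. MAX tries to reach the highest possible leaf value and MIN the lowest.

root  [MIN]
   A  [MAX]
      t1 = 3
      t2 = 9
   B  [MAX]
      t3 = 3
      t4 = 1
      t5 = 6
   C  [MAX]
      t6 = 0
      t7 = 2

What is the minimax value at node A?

A (MAX): max(3, 9) = 9

9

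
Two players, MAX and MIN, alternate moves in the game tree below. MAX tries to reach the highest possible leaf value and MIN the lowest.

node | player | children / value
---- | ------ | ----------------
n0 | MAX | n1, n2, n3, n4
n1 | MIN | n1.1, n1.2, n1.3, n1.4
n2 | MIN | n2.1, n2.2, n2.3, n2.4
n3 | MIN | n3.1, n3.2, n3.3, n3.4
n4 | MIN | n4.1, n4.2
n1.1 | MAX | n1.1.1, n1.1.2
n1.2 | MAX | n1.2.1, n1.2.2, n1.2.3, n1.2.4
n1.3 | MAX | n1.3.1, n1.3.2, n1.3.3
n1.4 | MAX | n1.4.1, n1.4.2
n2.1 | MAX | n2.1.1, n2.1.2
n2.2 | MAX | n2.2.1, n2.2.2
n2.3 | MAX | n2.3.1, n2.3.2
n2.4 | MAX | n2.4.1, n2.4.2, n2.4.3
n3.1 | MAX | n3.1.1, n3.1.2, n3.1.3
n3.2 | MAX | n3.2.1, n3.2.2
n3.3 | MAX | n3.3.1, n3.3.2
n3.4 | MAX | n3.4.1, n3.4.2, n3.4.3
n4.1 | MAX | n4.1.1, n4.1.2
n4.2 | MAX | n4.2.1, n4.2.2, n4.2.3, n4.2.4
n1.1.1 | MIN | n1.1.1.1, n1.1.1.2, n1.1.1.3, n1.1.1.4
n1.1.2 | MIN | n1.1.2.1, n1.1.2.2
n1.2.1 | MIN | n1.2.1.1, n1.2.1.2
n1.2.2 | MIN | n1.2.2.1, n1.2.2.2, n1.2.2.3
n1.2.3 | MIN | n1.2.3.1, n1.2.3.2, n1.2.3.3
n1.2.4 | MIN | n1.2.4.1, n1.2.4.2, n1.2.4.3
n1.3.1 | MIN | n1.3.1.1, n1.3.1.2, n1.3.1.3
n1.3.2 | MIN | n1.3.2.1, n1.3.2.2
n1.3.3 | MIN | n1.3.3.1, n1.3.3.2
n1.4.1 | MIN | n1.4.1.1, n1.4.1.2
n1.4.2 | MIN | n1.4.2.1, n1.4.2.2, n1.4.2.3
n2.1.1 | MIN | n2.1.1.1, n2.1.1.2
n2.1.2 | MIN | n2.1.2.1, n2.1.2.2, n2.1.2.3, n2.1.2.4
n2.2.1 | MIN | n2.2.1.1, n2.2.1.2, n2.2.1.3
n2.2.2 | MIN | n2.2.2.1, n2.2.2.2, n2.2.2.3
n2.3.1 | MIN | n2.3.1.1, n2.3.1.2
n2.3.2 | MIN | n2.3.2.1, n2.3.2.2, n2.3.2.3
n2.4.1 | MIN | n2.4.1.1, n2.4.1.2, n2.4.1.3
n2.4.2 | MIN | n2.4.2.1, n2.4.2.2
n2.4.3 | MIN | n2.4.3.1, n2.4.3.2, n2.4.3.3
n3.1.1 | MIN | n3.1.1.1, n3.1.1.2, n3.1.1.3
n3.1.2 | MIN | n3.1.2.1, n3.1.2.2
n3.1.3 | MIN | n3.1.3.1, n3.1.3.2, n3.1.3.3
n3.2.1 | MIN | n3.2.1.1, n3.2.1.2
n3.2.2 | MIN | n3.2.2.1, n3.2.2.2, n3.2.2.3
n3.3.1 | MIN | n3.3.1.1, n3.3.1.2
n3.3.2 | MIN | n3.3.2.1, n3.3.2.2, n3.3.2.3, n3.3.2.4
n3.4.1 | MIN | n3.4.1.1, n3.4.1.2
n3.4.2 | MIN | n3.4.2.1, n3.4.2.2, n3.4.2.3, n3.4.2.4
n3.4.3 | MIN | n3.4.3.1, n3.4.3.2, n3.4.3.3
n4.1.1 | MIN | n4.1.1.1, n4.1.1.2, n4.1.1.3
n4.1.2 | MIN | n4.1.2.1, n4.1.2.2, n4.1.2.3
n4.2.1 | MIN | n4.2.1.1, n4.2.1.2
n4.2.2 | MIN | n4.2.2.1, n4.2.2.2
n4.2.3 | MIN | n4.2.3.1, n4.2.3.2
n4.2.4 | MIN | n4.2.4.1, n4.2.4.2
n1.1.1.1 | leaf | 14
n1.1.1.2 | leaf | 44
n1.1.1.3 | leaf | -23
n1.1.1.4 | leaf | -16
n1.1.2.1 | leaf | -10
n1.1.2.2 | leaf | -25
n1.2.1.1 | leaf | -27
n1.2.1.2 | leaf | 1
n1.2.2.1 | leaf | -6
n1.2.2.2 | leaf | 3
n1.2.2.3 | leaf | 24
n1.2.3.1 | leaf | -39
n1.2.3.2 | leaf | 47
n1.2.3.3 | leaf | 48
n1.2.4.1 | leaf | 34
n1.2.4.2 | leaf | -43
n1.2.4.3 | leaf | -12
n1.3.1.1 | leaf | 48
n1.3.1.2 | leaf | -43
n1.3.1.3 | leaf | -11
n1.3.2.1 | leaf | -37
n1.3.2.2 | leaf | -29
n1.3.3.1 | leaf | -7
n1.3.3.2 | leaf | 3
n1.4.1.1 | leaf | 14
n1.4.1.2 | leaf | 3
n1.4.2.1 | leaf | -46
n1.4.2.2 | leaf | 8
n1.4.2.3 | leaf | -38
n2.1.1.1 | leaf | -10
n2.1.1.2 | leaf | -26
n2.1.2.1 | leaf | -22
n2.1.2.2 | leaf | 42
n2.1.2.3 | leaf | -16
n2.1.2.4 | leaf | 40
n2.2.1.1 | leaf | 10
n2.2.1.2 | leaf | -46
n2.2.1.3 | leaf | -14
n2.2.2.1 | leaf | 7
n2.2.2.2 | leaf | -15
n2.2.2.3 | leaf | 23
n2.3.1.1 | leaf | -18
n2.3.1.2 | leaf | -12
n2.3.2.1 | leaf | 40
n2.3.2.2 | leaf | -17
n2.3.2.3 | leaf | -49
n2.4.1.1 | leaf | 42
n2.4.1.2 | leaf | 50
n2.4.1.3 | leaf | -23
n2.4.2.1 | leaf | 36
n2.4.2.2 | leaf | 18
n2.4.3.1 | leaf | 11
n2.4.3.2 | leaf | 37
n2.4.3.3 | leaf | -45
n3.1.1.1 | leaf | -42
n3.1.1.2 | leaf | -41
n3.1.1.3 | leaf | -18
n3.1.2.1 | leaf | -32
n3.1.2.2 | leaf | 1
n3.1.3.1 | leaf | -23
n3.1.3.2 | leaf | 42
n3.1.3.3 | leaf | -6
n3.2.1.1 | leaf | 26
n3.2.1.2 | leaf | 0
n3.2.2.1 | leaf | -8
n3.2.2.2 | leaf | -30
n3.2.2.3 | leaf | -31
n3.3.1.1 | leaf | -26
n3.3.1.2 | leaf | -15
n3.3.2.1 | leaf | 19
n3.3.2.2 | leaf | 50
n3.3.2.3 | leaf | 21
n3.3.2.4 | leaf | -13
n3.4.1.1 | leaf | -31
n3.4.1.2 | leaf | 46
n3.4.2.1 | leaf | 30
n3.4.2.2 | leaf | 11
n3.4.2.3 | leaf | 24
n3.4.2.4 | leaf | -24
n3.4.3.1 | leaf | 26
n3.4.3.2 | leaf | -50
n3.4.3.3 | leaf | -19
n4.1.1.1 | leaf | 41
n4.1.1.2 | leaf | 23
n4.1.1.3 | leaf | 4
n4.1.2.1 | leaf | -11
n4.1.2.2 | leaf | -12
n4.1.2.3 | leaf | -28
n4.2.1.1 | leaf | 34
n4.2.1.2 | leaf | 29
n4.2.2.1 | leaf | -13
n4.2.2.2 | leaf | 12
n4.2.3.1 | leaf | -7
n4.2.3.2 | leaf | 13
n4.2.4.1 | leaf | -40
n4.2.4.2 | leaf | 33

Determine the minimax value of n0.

n1.1.1 (MIN): min(14, 44, -23, -16) = -23
n1.1.2 (MIN): min(-10, -25) = -25
n1.1 (MAX): max(-23, -25) = -23
n1.2.1 (MIN): min(-27, 1) = -27
n1.2.2 (MIN): min(-6, 3, 24) = -6
n1.2.3 (MIN): min(-39, 47, 48) = -39
n1.2.4 (MIN): min(34, -43, -12) = -43
n1.2 (MAX): max(-27, -6, -39, -43) = -6
n1.3.1 (MIN): min(48, -43, -11) = -43
n1.3.2 (MIN): min(-37, -29) = -37
n1.3.3 (MIN): min(-7, 3) = -7
n1.3 (MAX): max(-43, -37, -7) = -7
n1.4.1 (MIN): min(14, 3) = 3
n1.4.2 (MIN): min(-46, 8, -38) = -46
n1.4 (MAX): max(3, -46) = 3
n1 (MIN): min(-23, -6, -7, 3) = -23
n2.1.1 (MIN): min(-10, -26) = -26
n2.1.2 (MIN): min(-22, 42, -16, 40) = -22
n2.1 (MAX): max(-26, -22) = -22
n2.2.1 (MIN): min(10, -46, -14) = -46
n2.2.2 (MIN): min(7, -15, 23) = -15
n2.2 (MAX): max(-46, -15) = -15
n2.3.1 (MIN): min(-18, -12) = -18
n2.3.2 (MIN): min(40, -17, -49) = -49
n2.3 (MAX): max(-18, -49) = -18
n2.4.1 (MIN): min(42, 50, -23) = -23
n2.4.2 (MIN): min(36, 18) = 18
n2.4.3 (MIN): min(11, 37, -45) = -45
n2.4 (MAX): max(-23, 18, -45) = 18
n2 (MIN): min(-22, -15, -18, 18) = -22
n3.1.1 (MIN): min(-42, -41, -18) = -42
n3.1.2 (MIN): min(-32, 1) = -32
n3.1.3 (MIN): min(-23, 42, -6) = -23
n3.1 (MAX): max(-42, -32, -23) = -23
n3.2.1 (MIN): min(26, 0) = 0
n3.2.2 (MIN): min(-8, -30, -31) = -31
n3.2 (MAX): max(0, -31) = 0
n3.3.1 (MIN): min(-26, -15) = -26
n3.3.2 (MIN): min(19, 50, 21, -13) = -13
n3.3 (MAX): max(-26, -13) = -13
n3.4.1 (MIN): min(-31, 46) = -31
n3.4.2 (MIN): min(30, 11, 24, -24) = -24
n3.4.3 (MIN): min(26, -50, -19) = -50
n3.4 (MAX): max(-31, -24, -50) = -24
n3 (MIN): min(-23, 0, -13, -24) = -24
n4.1.1 (MIN): min(41, 23, 4) = 4
n4.1.2 (MIN): min(-11, -12, -28) = -28
n4.1 (MAX): max(4, -28) = 4
n4.2.1 (MIN): min(34, 29) = 29
n4.2.2 (MIN): min(-13, 12) = -13
n4.2.3 (MIN): min(-7, 13) = -7
n4.2.4 (MIN): min(-40, 33) = -40
n4.2 (MAX): max(29, -13, -7, -40) = 29
n4 (MIN): min(4, 29) = 4
n0 (MAX): max(-23, -22, -24, 4) = 4

4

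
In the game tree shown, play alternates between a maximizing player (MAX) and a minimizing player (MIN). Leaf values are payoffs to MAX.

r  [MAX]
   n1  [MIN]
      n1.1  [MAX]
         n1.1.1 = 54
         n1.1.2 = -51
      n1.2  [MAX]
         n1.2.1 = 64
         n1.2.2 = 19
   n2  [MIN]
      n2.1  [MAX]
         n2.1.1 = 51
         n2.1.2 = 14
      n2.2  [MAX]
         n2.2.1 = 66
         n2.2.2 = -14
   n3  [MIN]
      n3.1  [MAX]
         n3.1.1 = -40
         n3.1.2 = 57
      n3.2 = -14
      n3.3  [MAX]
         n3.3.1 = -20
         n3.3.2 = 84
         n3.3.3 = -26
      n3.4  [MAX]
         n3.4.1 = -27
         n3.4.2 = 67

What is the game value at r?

n1.1 (MAX): max(54, -51) = 54
n1.2 (MAX): max(64, 19) = 64
n1 (MIN): min(54, 64) = 54
n2.1 (MAX): max(51, 14) = 51
n2.2 (MAX): max(66, -14) = 66
n2 (MIN): min(51, 66) = 51
n3.1 (MAX): max(-40, 57) = 57
n3.3 (MAX): max(-20, 84, -26) = 84
n3.4 (MAX): max(-27, 67) = 67
n3 (MIN): min(57, -14, 84, 67) = -14
r (MAX): max(54, 51, -14) = 54

54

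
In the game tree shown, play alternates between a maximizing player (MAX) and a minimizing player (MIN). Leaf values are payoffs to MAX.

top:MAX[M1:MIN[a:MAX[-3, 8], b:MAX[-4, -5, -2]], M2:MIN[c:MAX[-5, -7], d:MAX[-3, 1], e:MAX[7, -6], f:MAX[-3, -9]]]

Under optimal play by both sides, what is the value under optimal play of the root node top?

-2

a (MAX): max(-3, 8) = 8
b (MAX): max(-4, -5, -2) = -2
M1 (MIN): min(8, -2) = -2
c (MAX): max(-5, -7) = -5
d (MAX): max(-3, 1) = 1
e (MAX): max(7, -6) = 7
f (MAX): max(-3, -9) = -3
M2 (MIN): min(-5, 1, 7, -3) = -5
top (MAX): max(-2, -5) = -2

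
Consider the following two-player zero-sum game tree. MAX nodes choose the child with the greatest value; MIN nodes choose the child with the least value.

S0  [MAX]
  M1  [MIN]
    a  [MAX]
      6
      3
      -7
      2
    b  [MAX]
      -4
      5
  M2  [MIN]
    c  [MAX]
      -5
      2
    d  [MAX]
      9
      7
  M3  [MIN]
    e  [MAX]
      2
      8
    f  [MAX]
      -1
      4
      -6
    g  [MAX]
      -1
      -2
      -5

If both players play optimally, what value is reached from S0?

a (MAX): max(6, 3, -7, 2) = 6
b (MAX): max(-4, 5) = 5
M1 (MIN): min(6, 5) = 5
c (MAX): max(-5, 2) = 2
d (MAX): max(9, 7) = 9
M2 (MIN): min(2, 9) = 2
e (MAX): max(2, 8) = 8
f (MAX): max(-1, 4, -6) = 4
g (MAX): max(-1, -2, -5) = -1
M3 (MIN): min(8, 4, -1) = -1
S0 (MAX): max(5, 2, -1) = 5

5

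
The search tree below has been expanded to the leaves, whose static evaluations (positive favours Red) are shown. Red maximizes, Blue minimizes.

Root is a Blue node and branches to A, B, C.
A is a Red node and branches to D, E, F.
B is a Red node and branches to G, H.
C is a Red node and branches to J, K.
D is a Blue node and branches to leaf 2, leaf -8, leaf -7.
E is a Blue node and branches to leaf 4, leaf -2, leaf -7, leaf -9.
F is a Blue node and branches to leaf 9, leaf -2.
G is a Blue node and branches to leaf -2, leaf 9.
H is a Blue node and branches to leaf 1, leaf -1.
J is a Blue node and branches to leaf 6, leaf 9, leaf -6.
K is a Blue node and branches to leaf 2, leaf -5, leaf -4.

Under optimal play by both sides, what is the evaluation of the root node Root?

-5

D (Blue): min(2, -8, -7) = -8
E (Blue): min(4, -2, -7, -9) = -9
F (Blue): min(9, -2) = -2
A (Red): max(-8, -9, -2) = -2
G (Blue): min(-2, 9) = -2
H (Blue): min(1, -1) = -1
B (Red): max(-2, -1) = -1
J (Blue): min(6, 9, -6) = -6
K (Blue): min(2, -5, -4) = -5
C (Red): max(-6, -5) = -5
Root (Blue): min(-2, -1, -5) = -5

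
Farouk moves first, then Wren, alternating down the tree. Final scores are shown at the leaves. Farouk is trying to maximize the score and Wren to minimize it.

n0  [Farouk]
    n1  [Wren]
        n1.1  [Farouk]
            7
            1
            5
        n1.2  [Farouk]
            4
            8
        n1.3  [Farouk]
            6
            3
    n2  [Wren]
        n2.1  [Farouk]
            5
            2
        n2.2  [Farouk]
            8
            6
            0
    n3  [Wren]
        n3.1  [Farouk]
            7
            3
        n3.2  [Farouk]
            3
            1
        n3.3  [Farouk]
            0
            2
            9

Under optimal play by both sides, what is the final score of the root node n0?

n1.1 (Farouk): max(7, 1, 5) = 7
n1.2 (Farouk): max(4, 8) = 8
n1.3 (Farouk): max(6, 3) = 6
n1 (Wren): min(7, 8, 6) = 6
n2.1 (Farouk): max(5, 2) = 5
n2.2 (Farouk): max(8, 6, 0) = 8
n2 (Wren): min(5, 8) = 5
n3.1 (Farouk): max(7, 3) = 7
n3.2 (Farouk): max(3, 1) = 3
n3.3 (Farouk): max(0, 2, 9) = 9
n3 (Wren): min(7, 3, 9) = 3
n0 (Farouk): max(6, 5, 3) = 6

6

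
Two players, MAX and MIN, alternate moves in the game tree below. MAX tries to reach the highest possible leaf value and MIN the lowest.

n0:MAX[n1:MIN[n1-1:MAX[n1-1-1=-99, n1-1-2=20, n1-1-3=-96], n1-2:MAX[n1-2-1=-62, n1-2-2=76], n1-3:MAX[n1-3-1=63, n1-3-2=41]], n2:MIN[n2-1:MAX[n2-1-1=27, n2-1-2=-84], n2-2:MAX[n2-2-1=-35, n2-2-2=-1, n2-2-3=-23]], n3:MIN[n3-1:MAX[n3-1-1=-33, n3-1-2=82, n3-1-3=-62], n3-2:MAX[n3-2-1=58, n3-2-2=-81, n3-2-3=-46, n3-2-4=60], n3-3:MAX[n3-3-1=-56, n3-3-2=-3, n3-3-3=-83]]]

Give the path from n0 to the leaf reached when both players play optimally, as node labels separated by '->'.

n1-1 (MAX): max(-99, 20, -96) = 20
n1-2 (MAX): max(-62, 76) = 76
n1-3 (MAX): max(63, 41) = 63
n1 (MIN): min(20, 76, 63) = 20
n2-1 (MAX): max(27, -84) = 27
n2-2 (MAX): max(-35, -1, -23) = -1
n2 (MIN): min(27, -1) = -1
n3-1 (MAX): max(-33, 82, -62) = 82
n3-2 (MAX): max(58, -81, -46, 60) = 60
n3-3 (MAX): max(-56, -3, -83) = -3
n3 (MIN): min(82, 60, -3) = -3
n0 (MAX): max(20, -1, -3) = 20
At n0, MAX picks n1 (highest: 20).
At n1, MIN picks n1-1 (lowest: 20).
At n1-1, MAX picks n1-1-2 (highest: 20).
Terminal value 20.

n0 -> n1 -> n1-1 -> n1-1-2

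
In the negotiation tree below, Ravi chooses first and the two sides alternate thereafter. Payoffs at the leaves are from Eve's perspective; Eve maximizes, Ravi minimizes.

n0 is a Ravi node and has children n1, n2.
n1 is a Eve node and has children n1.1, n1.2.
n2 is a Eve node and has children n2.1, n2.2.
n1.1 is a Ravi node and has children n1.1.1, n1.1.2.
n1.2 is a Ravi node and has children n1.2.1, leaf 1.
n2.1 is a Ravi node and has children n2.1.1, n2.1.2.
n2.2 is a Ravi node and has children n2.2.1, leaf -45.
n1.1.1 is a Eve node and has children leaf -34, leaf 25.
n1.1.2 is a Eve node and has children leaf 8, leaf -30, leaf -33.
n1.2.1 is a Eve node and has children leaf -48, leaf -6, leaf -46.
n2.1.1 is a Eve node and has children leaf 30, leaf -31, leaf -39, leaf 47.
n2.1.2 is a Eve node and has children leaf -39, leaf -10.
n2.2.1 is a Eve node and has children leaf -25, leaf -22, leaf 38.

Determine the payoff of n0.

-10

n1.1.1 (Eve): max(-34, 25) = 25
n1.1.2 (Eve): max(8, -30, -33) = 8
n1.1 (Ravi): min(25, 8) = 8
n1.2.1 (Eve): max(-48, -6, -46) = -6
n1.2 (Ravi): min(-6, 1) = -6
n1 (Eve): max(8, -6) = 8
n2.1.1 (Eve): max(30, -31, -39, 47) = 47
n2.1.2 (Eve): max(-39, -10) = -10
n2.1 (Ravi): min(47, -10) = -10
n2.2.1 (Eve): max(-25, -22, 38) = 38
n2.2 (Ravi): min(38, -45) = -45
n2 (Eve): max(-10, -45) = -10
n0 (Ravi): min(8, -10) = -10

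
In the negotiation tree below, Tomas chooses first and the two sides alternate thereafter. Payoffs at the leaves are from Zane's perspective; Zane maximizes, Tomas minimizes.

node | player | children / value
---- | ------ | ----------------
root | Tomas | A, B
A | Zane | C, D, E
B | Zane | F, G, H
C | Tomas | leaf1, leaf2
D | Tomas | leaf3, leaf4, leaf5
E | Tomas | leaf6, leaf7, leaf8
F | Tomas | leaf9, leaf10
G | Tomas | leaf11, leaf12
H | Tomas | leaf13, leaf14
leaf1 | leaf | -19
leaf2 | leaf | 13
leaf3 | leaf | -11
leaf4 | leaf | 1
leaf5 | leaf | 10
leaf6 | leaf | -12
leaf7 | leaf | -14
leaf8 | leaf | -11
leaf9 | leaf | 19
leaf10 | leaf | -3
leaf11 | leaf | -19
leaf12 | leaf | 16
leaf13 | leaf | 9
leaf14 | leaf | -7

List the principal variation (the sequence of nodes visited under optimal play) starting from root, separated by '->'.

root -> A -> D -> leaf3

C (Tomas): min(-19, 13) = -19
D (Tomas): min(-11, 1, 10) = -11
E (Tomas): min(-12, -14, -11) = -14
A (Zane): max(-19, -11, -14) = -11
F (Tomas): min(19, -3) = -3
G (Tomas): min(-19, 16) = -19
H (Tomas): min(9, -7) = -7
B (Zane): max(-3, -19, -7) = -3
root (Tomas): min(-11, -3) = -11
At root, Tomas picks A (lowest: -11).
At A, Zane picks D (highest: -11).
At D, Tomas picks leaf3 (lowest: -11).
Terminal value -11.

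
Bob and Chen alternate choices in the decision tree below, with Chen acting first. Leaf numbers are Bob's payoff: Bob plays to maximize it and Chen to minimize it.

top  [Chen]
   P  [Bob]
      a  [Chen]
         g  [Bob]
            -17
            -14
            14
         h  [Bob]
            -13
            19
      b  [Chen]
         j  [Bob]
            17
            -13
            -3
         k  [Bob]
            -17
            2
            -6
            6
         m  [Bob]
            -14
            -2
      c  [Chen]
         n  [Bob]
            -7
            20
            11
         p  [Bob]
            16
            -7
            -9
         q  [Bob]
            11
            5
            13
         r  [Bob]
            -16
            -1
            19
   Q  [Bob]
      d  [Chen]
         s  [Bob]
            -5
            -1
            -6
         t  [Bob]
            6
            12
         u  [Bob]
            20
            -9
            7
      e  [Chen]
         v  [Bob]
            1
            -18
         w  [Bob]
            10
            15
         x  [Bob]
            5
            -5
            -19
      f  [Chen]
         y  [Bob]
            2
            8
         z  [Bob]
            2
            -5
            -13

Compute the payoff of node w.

w (Bob): max(10, 15) = 15

15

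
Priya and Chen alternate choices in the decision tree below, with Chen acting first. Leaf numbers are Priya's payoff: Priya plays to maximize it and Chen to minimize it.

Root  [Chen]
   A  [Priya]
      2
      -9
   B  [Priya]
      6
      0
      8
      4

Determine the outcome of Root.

A (Priya): max(2, -9) = 2
B (Priya): max(6, 0, 8, 4) = 8
Root (Chen): min(2, 8) = 2

2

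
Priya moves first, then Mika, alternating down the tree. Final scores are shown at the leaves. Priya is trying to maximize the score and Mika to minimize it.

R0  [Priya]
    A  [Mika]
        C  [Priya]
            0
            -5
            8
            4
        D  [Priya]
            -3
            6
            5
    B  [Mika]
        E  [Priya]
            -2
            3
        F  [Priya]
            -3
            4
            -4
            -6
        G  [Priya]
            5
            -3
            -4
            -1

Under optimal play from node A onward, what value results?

6

C (Priya): max(0, -5, 8, 4) = 8
D (Priya): max(-3, 6, 5) = 6
A (Mika): min(8, 6) = 6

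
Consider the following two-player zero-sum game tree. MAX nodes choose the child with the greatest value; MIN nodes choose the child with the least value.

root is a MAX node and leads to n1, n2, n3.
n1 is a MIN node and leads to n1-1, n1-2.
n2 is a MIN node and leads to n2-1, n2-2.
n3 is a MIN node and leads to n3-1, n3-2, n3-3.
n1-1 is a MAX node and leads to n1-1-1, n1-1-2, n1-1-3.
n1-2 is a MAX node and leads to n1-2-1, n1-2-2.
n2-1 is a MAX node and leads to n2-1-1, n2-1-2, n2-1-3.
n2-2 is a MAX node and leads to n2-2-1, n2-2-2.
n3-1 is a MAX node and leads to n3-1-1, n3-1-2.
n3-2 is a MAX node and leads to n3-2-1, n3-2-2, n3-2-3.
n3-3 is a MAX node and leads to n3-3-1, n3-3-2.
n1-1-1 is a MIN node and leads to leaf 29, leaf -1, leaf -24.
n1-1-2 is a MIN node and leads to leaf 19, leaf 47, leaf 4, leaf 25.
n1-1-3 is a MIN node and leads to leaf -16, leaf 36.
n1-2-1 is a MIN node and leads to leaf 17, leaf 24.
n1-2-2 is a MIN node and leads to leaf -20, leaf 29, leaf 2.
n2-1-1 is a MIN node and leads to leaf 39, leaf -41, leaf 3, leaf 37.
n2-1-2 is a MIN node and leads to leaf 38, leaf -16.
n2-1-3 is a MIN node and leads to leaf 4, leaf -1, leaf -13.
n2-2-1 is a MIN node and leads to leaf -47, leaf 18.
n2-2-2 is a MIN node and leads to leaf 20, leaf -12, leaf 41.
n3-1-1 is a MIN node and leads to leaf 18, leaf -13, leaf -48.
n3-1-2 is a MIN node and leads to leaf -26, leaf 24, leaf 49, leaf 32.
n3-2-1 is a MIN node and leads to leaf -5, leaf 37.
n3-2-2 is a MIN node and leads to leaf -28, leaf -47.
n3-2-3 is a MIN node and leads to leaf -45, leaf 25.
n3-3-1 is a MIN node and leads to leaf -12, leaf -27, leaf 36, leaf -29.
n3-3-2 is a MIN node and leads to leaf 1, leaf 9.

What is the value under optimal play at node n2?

n2-1-1 (MIN): min(39, -41, 3, 37) = -41
n2-1-2 (MIN): min(38, -16) = -16
n2-1-3 (MIN): min(4, -1, -13) = -13
n2-1 (MAX): max(-41, -16, -13) = -13
n2-2-1 (MIN): min(-47, 18) = -47
n2-2-2 (MIN): min(20, -12, 41) = -12
n2-2 (MAX): max(-47, -12) = -12
n2 (MIN): min(-13, -12) = -13

-13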